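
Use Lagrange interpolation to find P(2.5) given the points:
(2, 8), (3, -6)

Lagrange interpolation formula:
P(x) = Σ yᵢ × Lᵢ(x)
where Lᵢ(x) = Π_{j≠i} (x - xⱼ)/(xᵢ - xⱼ)

L_0(2.5) = (2.5 - 3)/(2 - 3) = 0.500000
L_1(2.5) = (2.5 - 2)/(3 - 2) = 0.500000

P(2.5) = 8×L_0(2.5) + (-6)×L_1(2.5)
P(2.5) = 1.000000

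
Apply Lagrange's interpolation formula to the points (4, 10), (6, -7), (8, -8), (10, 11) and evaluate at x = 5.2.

Lagrange interpolation formula:
P(x) = Σ yᵢ × Lᵢ(x)
where Lᵢ(x) = Π_{j≠i} (x - xⱼ)/(xᵢ - xⱼ)

L_0(5.2) = (5.2 - 6)/(4 - 6) × (5.2 - 8)/(4 - 8) × (5.2 - 10)/(4 - 10) = 0.224000
L_1(5.2) = (5.2 - 4)/(6 - 4) × (5.2 - 8)/(6 - 8) × (5.2 - 10)/(6 - 10) = 1.008000
L_2(5.2) = (5.2 - 4)/(8 - 4) × (5.2 - 6)/(8 - 6) × (5.2 - 10)/(8 - 10) = -0.288000
L_3(5.2) = (5.2 - 4)/(10 - 4) × (5.2 - 6)/(10 - 6) × (5.2 - 8)/(10 - 8) = 0.056000

P(5.2) = 10×L_0(5.2) + (-7)×L_1(5.2) + (-8)×L_2(5.2) + 11×L_3(5.2)
P(5.2) = -1.896000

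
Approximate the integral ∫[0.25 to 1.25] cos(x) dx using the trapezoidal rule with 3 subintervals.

f(x) = cos(x)
a = 0.25, b = 1.25, n = 3
h = (b - a)/n = 0.333333

Trapezoidal rule: (h/2)[f(x₀) + 2f(x₁) + 2f(x₂) + ... + f(xₙ)]

x_0 = 0.2500, f(x_0) = 0.968912, coefficient = 1
x_1 = 0.5833, f(x_1) = 0.834631, coefficient = 2
x_2 = 0.9167, f(x_2) = 0.608469, coefficient = 2
x_3 = 1.2500, f(x_3) = 0.315322, coefficient = 1

I ≈ (0.333333/2) × 4.170435 = 0.695072
Exact value: 0.701581
Error: 0.006508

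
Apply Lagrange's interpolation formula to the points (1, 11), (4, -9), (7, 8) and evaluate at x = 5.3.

Lagrange interpolation formula:
P(x) = Σ yᵢ × Lᵢ(x)
where Lᵢ(x) = Π_{j≠i} (x - xⱼ)/(xᵢ - xⱼ)

L_0(5.3) = (5.3 - 4)/(1 - 4) × (5.3 - 7)/(1 - 7) = -0.122778
L_1(5.3) = (5.3 - 1)/(4 - 1) × (5.3 - 7)/(4 - 7) = 0.812222
L_2(5.3) = (5.3 - 1)/(7 - 1) × (5.3 - 4)/(7 - 4) = 0.310556

P(5.3) = 11×L_0(5.3) + (-9)×L_1(5.3) + 8×L_2(5.3)
P(5.3) = -6.176111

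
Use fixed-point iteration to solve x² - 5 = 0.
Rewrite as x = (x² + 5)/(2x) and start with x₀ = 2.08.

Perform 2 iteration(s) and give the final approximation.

Equation: x² - 5 = 0
Fixed-point form: x = (x² + 5)/(2x)
x₀ = 2.08

x_1 = g(2.080000) = 2.241923
x_2 = g(2.241923) = 2.236076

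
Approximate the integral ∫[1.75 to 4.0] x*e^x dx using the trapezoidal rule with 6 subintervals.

f(x) = x*e^x
a = 1.75, b = 4.0, n = 6
h = (b - a)/n = 0.375000

Trapezoidal rule: (h/2)[f(x₀) + 2f(x₁) + 2f(x₂) + ... + f(xₙ)]

x_0 = 1.7500, f(x_0) = 10.070555, coefficient = 1
x_1 = 2.1250, f(x_1) = 17.792407, coefficient = 2
x_2 = 2.5000, f(x_2) = 30.456235, coefficient = 2
x_3 = 2.8750, f(x_3) = 50.960594, coefficient = 2
x_4 = 3.2500, f(x_4) = 83.818605, coefficient = 2
x_5 = 3.6250, f(x_5) = 136.027121, coefficient = 2
x_6 = 4.0000, f(x_6) = 218.392600, coefficient = 1

I ≈ (0.375000/2) × 866.573080 = 162.482453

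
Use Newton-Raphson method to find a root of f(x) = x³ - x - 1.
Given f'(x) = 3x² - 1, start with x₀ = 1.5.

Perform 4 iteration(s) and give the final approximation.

f(x) = x³ - x - 1
f'(x) = 3x² - 1
x₀ = 1.5

Newton-Raphson formula: x_{n+1} = x_n - f(x_n)/f'(x_n)

Iteration 1:
  f(1.500000) = 0.875000
  f'(1.500000) = 5.750000
  x_1 = 1.500000 - 0.875000/5.750000 = 1.347826
Iteration 2:
  f(1.347826) = 0.100682
  f'(1.347826) = 4.449905
  x_2 = 1.347826 - 0.100682/4.449905 = 1.325200
Iteration 3:
  f(1.325200) = 0.002058
  f'(1.325200) = 4.268468
  x_3 = 1.325200 - 0.002058/4.268468 = 1.324718
Iteration 4:
  f(1.324718) = 0.000001
  f'(1.324718) = 4.264635
  x_4 = 1.324718 - 0.000001/4.264635 = 1.324718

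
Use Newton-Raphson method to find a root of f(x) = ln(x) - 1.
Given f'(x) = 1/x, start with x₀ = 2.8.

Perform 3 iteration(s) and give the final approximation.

f(x) = ln(x) - 1
f'(x) = 1/x
x₀ = 2.8

Newton-Raphson formula: x_{n+1} = x_n - f(x_n)/f'(x_n)

Iteration 1:
  f(2.800000) = 0.029619
  f'(2.800000) = 0.357143
  x_1 = 2.800000 - 0.029619/0.357143 = 2.717066
Iteration 2:
  f(2.717066) = -0.000448
  f'(2.717066) = 0.368044
  x_2 = 2.717066 - (-0.000448)/0.368044 = 2.718282
Iteration 3:
  f(2.718282) = 0.000000
  f'(2.718282) = 0.367879
  x_3 = 2.718282 - 0.000000/0.367879 = 2.718282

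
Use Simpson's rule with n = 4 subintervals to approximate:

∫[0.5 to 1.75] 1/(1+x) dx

f(x) = 1/(1+x)
a = 0.5, b = 1.75, n = 4
h = (b - a)/n = 0.312500

Simpson's rule: (h/3)[f(x₀) + 4f(x₁) + 2f(x₂) + ... + f(xₙ)]

x_0 = 0.5000, f(x_0) = 0.666667, coefficient = 1
x_1 = 0.8125, f(x_1) = 0.551724, coefficient = 4
x_2 = 1.1250, f(x_2) = 0.470588, coefficient = 2
x_3 = 1.4375, f(x_3) = 0.410256, coefficient = 4
x_4 = 1.7500, f(x_4) = 0.363636, coefficient = 1

I ≈ (0.312500/3) × 5.819402 = 0.606188
Exact value: 0.606136
Error: 0.000052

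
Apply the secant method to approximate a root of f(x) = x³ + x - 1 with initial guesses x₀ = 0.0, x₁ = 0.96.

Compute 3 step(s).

f(x) = x³ + x - 1
x₀ = 0.0, x₁ = 0.96

Secant formula: x_{n+1} = x_n - f(x_n)(x_n - x_{n-1})/(f(x_n) - f(x_{n-1}))

Iteration 1:
  f(0.000000) = -1.000000
  f(0.960000) = 0.844736
  x_2 = 0.960000 - 0.844736×(0.960000 - 0.000000)/(0.844736 - (-1.000000))
       = 0.520400
Iteration 2:
  f(0.960000) = 0.844736
  f(0.520400) = -0.338668
  x_3 = 0.520400 - (-0.338668)×(0.520400 - 0.960000)/(-0.338668 - 0.844736)
       = 0.646205
Iteration 3:
  f(0.520400) = -0.338668
  f(0.646205) = -0.083952
  x_4 = 0.646205 - (-0.083952)×(0.646205 - 0.520400)/(-0.083952 - (-0.338668))
       = 0.687669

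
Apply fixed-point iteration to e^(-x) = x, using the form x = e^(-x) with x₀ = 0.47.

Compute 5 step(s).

Equation: e^(-x) = x
Fixed-point form: x = e^(-x)
x₀ = 0.47

x_1 = g(0.470000) = 0.625002
x_2 = g(0.625002) = 0.535260
x_3 = g(0.535260) = 0.585517
x_4 = g(0.585517) = 0.556818
x_5 = g(0.556818) = 0.573030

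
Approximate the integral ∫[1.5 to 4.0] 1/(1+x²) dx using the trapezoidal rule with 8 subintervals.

f(x) = 1/(1+x²)
a = 1.5, b = 4.0, n = 8
h = (b - a)/n = 0.312500

Trapezoidal rule: (h/2)[f(x₀) + 2f(x₁) + 2f(x₂) + ... + f(xₙ)]

x_0 = 1.5000, f(x_0) = 0.307692, coefficient = 1
x_1 = 1.8125, f(x_1) = 0.233364, coefficient = 2
x_2 = 2.1250, f(x_2) = 0.181303, coefficient = 2
x_3 = 2.4375, f(x_3) = 0.144063, coefficient = 2
x_4 = 2.7500, f(x_4) = 0.116788, coefficient = 2
x_5 = 3.0625, f(x_5) = 0.096349, coefficient = 2
x_6 = 3.3750, f(x_6) = 0.080706, coefficient = 2
x_7 = 3.6875, f(x_7) = 0.068504, coefficient = 2
x_8 = 4.0000, f(x_8) = 0.058824, coefficient = 1

I ≈ (0.312500/2) × 2.208671 = 0.345105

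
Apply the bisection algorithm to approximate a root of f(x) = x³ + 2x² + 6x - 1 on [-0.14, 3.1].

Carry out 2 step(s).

f(x) = x³ + 2x² + 6x - 1
Initial interval: [-0.14, 3.1]

Iteration 1:
  c_1 = (-0.140000 + 3.100000)/2 = 1.480000
  f(c_1) = f(1.480000) = 15.502592
  f(a) × f(c) < 0, new interval: [-0.140000, 1.480000]
Iteration 2:
  c_2 = (-0.140000 + 1.480000)/2 = 0.670000
  f(c_2) = f(0.670000) = 4.218563
  f(a) × f(c) < 0, new interval: [-0.140000, 0.670000]

After 2 iteration(s), the approximation is c_2 = 0.670000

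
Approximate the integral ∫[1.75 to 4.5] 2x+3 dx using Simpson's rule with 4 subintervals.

f(x) = 2x+3
a = 1.75, b = 4.5, n = 4
h = (b - a)/n = 0.687500

Simpson's rule: (h/3)[f(x₀) + 4f(x₁) + 2f(x₂) + ... + f(xₙ)]

x_0 = 1.7500, f(x_0) = 6.500000, coefficient = 1
x_1 = 2.4375, f(x_1) = 7.875000, coefficient = 4
x_2 = 3.1250, f(x_2) = 9.250000, coefficient = 2
x_3 = 3.8125, f(x_3) = 10.625000, coefficient = 4
x_4 = 4.5000, f(x_4) = 12.000000, coefficient = 1

I ≈ (0.687500/3) × 111.000000 = 25.437500
Exact value: 25.437500
Error: 0.000000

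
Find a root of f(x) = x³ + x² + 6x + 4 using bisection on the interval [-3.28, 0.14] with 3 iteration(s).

f(x) = x³ + x² + 6x + 4
Initial interval: [-3.28, 0.14]

Iteration 1:
  c_1 = (-3.280000 + 0.140000)/2 = -1.570000
  f(c_1) = f(-1.570000) = -6.824993
  f(a) × f(c) ≥ 0, new interval: [-1.570000, 0.140000]
Iteration 2:
  c_2 = (-1.570000 + 0.140000)/2 = -0.715000
  f(c_2) = f(-0.715000) = -0.144301
  f(a) × f(c) ≥ 0, new interval: [-0.715000, 0.140000]
Iteration 3:
  c_3 = (-0.715000 + 0.140000)/2 = -0.287500
  f(c_3) = f(-0.287500) = 2.333893
  f(a) × f(c) < 0, new interval: [-0.715000, -0.287500]

After 3 iteration(s), the approximation is c_3 = -0.287500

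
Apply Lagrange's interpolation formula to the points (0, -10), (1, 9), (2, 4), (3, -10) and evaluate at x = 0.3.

Lagrange interpolation formula:
P(x) = Σ yᵢ × Lᵢ(x)
where Lᵢ(x) = Π_{j≠i} (x - xⱼ)/(xᵢ - xⱼ)

L_0(0.3) = (0.3 - 1)/(0 - 1) × (0.3 - 2)/(0 - 2) × (0.3 - 3)/(0 - 3) = 0.535500
L_1(0.3) = (0.3 - 0)/(1 - 0) × (0.3 - 2)/(1 - 2) × (0.3 - 3)/(1 - 3) = 0.688500
L_2(0.3) = (0.3 - 0)/(2 - 0) × (0.3 - 1)/(2 - 1) × (0.3 - 3)/(2 - 3) = -0.283500
L_3(0.3) = (0.3 - 0)/(3 - 0) × (0.3 - 1)/(3 - 1) × (0.3 - 2)/(3 - 2) = 0.059500

P(0.3) = (-10)×L_0(0.3) + 9×L_1(0.3) + 4×L_2(0.3) + (-10)×L_3(0.3)
P(0.3) = -0.887500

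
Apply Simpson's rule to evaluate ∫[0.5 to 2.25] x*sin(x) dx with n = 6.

f(x) = x*sin(x)
a = 0.5, b = 2.25, n = 6
h = (b - a)/n = 0.291667

Simpson's rule: (h/3)[f(x₀) + 4f(x₁) + 2f(x₂) + ... + f(xₙ)]

x_0 = 0.5000, f(x_0) = 0.239713, coefficient = 1
x_1 = 0.7917, f(x_1) = 0.563291, coefficient = 4
x_2 = 1.0833, f(x_2) = 0.957151, coefficient = 2
x_3 = 1.3750, f(x_3) = 1.348728, coefficient = 4
x_4 = 1.6667, f(x_4) = 1.659013, coefficient = 2
x_5 = 1.9583, f(x_5) = 1.813109, coefficient = 4
x_6 = 2.2500, f(x_6) = 1.750665, coefficient = 1

I ≈ (0.291667/3) × 22.123216 = 2.150868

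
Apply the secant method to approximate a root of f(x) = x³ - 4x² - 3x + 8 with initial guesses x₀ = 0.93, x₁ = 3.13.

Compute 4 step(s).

f(x) = x³ - 4x² - 3x + 8
x₀ = 0.93, x₁ = 3.13

Secant formula: x_{n+1} = x_n - f(x_n)(x_n - x_{n-1})/(f(x_n) - f(x_{n-1}))

Iteration 1:
  f(0.930000) = 2.554757
  f(3.130000) = -9.913303
  x_2 = 3.130000 - (-9.913303)×(3.130000 - 0.930000)/(-9.913303 - 2.554757)
       = 1.380789
Iteration 2:
  f(3.130000) = -9.913303
  f(1.380789) = -1.136098
  x_3 = 1.380789 - (-1.136098)×(1.380789 - 3.130000)/(-1.136098 - (-9.913303))
       = 1.154376
Iteration 3:
  f(1.380789) = -1.136098
  f(1.154376) = 0.744841
  x_4 = 1.154376 - 0.744841×(1.154376 - 1.380789)/(0.744841 - (-1.136098))
       = 1.244034
Iteration 4:
  f(1.154376) = 0.744841
  f(1.244034) = 0.002707
  x_5 = 1.244034 - 0.002707×(1.244034 - 1.154376)/(0.002707 - 0.744841)
       = 1.244361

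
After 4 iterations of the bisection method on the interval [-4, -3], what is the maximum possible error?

Bisection error bound: |error| ≤ (b-a)/2^n
|error| ≤ (-3 - (-4))/2^4 = 1/2^4
|error| ≤ 0.0625000000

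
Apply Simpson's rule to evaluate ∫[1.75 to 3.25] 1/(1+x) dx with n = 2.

f(x) = 1/(1+x)
a = 1.75, b = 3.25, n = 2
h = (b - a)/n = 0.750000

Simpson's rule: (h/3)[f(x₀) + 4f(x₁) + 2f(x₂) + ... + f(xₙ)]

x_0 = 1.7500, f(x_0) = 0.363636, coefficient = 1
x_1 = 2.5000, f(x_1) = 0.285714, coefficient = 4
x_2 = 3.2500, f(x_2) = 0.235294, coefficient = 1

I ≈ (0.750000/3) × 1.741788 = 0.435447
Exact value: 0.435318
Error: 0.000129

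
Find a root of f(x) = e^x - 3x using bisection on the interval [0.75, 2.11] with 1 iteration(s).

f(x) = e^x - 3x
Initial interval: [0.75, 2.11]

Iteration 1:
  c_1 = (0.750000 + 2.110000)/2 = 1.430000
  f(c_1) = f(1.430000) = -0.111301
  f(a) × f(c) ≥ 0, new interval: [1.430000, 2.110000]

After 1 iteration(s), the approximation is c_1 = 1.430000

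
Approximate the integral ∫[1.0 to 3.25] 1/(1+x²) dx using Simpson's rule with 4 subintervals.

f(x) = 1/(1+x²)
a = 1.0, b = 3.25, n = 4
h = (b - a)/n = 0.562500

Simpson's rule: (h/3)[f(x₀) + 4f(x₁) + 2f(x₂) + ... + f(xₙ)]

x_0 = 1.0000, f(x_0) = 0.500000, coefficient = 1
x_1 = 1.5625, f(x_1) = 0.290579, coefficient = 4
x_2 = 2.1250, f(x_2) = 0.181303, coefficient = 2
x_3 = 2.6875, f(x_3) = 0.121615, coefficient = 4
x_4 = 3.2500, f(x_4) = 0.086486, coefficient = 1

I ≈ (0.562500/3) × 2.597869 = 0.487100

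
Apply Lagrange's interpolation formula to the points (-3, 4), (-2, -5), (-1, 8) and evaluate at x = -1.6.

Lagrange interpolation formula:
P(x) = Σ yᵢ × Lᵢ(x)
where Lᵢ(x) = Π_{j≠i} (x - xⱼ)/(xᵢ - xⱼ)

L_0(-1.6) = (-1.6 - (-2))/(-3 - (-2)) × (-1.6 - (-1))/(-3 - (-1)) = -0.120000
L_1(-1.6) = (-1.6 - (-3))/(-2 - (-3)) × (-1.6 - (-1))/(-2 - (-1)) = 0.840000
L_2(-1.6) = (-1.6 - (-3))/(-1 - (-3)) × (-1.6 - (-2))/(-1 - (-2)) = 0.280000

P(-1.6) = 4×L_0(-1.6) + (-5)×L_1(-1.6) + 8×L_2(-1.6)
P(-1.6) = -2.440000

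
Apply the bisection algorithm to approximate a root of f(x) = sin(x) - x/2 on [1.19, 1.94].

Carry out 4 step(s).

f(x) = sin(x) - x/2
Initial interval: [1.19, 1.94]

Iteration 1:
  c_1 = (1.190000 + 1.940000)/2 = 1.565000
  f(c_1) = f(1.565000) = 0.217483
  f(a) × f(c) ≥ 0, new interval: [1.565000, 1.940000]
Iteration 2:
  c_2 = (1.565000 + 1.940000)/2 = 1.752500
  f(c_2) = f(1.752500) = 0.107287
  f(a) × f(c) ≥ 0, new interval: [1.752500, 1.940000]
Iteration 3:
  c_3 = (1.752500 + 1.940000)/2 = 1.846250
  f(c_3) = f(1.846250) = 0.039177
  f(a) × f(c) ≥ 0, new interval: [1.846250, 1.940000]
Iteration 4:
  c_4 = (1.846250 + 1.940000)/2 = 1.893125
  f(c_4) = f(1.893125) = 0.001938
  f(a) × f(c) ≥ 0, new interval: [1.893125, 1.940000]

After 4 iteration(s), the approximation is c_4 = 1.893125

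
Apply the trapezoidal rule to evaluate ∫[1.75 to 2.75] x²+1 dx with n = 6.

f(x) = x²+1
a = 1.75, b = 2.75, n = 6
h = (b - a)/n = 0.166667

Trapezoidal rule: (h/2)[f(x₀) + 2f(x₁) + 2f(x₂) + ... + f(xₙ)]

x_0 = 1.7500, f(x_0) = 4.062500, coefficient = 1
x_1 = 1.9167, f(x_1) = 4.673611, coefficient = 2
x_2 = 2.0833, f(x_2) = 5.340278, coefficient = 2
x_3 = 2.2500, f(x_3) = 6.062500, coefficient = 2
x_4 = 2.4167, f(x_4) = 6.840278, coefficient = 2
x_5 = 2.5833, f(x_5) = 7.673611, coefficient = 2
x_6 = 2.7500, f(x_6) = 8.562500, coefficient = 1

I ≈ (0.166667/2) × 73.805556 = 6.150463
Exact value: 6.145833
Error: 0.004630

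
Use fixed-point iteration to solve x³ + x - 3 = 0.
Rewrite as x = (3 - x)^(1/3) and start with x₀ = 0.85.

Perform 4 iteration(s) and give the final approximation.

Equation: x³ + x - 3 = 0
Fixed-point form: x = (3 - x)^(1/3)
x₀ = 0.85

x_1 = g(0.850000) = 1.290663
x_2 = g(1.290663) = 1.195664
x_3 = g(1.195664) = 1.217416
x_4 = g(1.217416) = 1.212504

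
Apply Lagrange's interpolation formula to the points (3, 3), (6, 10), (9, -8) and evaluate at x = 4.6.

Lagrange interpolation formula:
P(x) = Σ yᵢ × Lᵢ(x)
where Lᵢ(x) = Π_{j≠i} (x - xⱼ)/(xᵢ - xⱼ)

L_0(4.6) = (4.6 - 6)/(3 - 6) × (4.6 - 9)/(3 - 9) = 0.342222
L_1(4.6) = (4.6 - 3)/(6 - 3) × (4.6 - 9)/(6 - 9) = 0.782222
L_2(4.6) = (4.6 - 3)/(9 - 3) × (4.6 - 6)/(9 - 6) = -0.124444

P(4.6) = 3×L_0(4.6) + 10×L_1(4.6) + (-8)×L_2(4.6)
P(4.6) = 9.844444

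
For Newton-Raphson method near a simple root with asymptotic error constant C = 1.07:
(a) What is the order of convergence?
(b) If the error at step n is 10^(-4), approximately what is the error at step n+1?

(a) Newton-Raphson has quadratic (order 2) convergence near simple roots.
    This means |e_{n+1}| ≈ C|e_n|².

(b) With |e_n| = 10^(-4) and C = 1.07:
    |e_{n+1}| ≈ 1.07 × (10^(-4))² = 1.07 × 10^(-8)

(a) 2 (quadratic); (b) |e_{n+1}| ≈ 1.070e-08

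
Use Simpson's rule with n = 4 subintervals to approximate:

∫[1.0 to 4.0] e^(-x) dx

f(x) = e^(-x)
a = 1.0, b = 4.0, n = 4
h = (b - a)/n = 0.750000

Simpson's rule: (h/3)[f(x₀) + 4f(x₁) + 2f(x₂) + ... + f(xₙ)]

x_0 = 1.0000, f(x_0) = 0.367879, coefficient = 1
x_1 = 1.7500, f(x_1) = 0.173774, coefficient = 4
x_2 = 2.5000, f(x_2) = 0.082085, coefficient = 2
x_3 = 3.2500, f(x_3) = 0.038774, coefficient = 4
x_4 = 4.0000, f(x_4) = 0.018316, coefficient = 1

I ≈ (0.750000/3) × 1.400558 = 0.350139
Exact value: 0.349564
Error: 0.000576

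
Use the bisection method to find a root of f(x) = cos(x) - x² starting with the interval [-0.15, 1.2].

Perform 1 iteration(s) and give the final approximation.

f(x) = cos(x) - x²
Initial interval: [-0.15, 1.2]

Iteration 1:
  c_1 = (-0.150000 + 1.200000)/2 = 0.525000
  f(c_1) = f(0.525000) = 0.589699
  f(a) × f(c) ≥ 0, new interval: [0.525000, 1.200000]

After 1 iteration(s), the approximation is c_1 = 0.525000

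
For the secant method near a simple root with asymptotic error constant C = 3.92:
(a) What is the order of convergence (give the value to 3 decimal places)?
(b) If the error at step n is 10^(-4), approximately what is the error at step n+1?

(a) Secant method has superlinear convergence with order φ = (1+√5)/2 ≈ 1.618.
    This means |e_{n+1}| ≈ C|e_n|^1.618.

(b) With |e_n| = 10^(-4) and C = 3.92:
    |e_{n+1}| ≈ 3.92 × (10^(-4))^1.618 = 3.92 × 10^(-6.47)

(a) ≈ 1.618 (golden ratio); (b) |e_{n+1}| ≈ 1.322e-06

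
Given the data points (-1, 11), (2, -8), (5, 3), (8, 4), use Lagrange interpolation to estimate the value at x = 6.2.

Lagrange interpolation formula:
P(x) = Σ yᵢ × Lᵢ(x)
where Lᵢ(x) = Π_{j≠i} (x - xⱼ)/(xᵢ - xⱼ)

L_0(6.2) = (6.2 - 2)/(-1 - 2) × (6.2 - 5)/(-1 - 5) × (6.2 - 8)/(-1 - 8) = 0.056000
L_1(6.2) = (6.2 - (-1))/(2 - (-1)) × (6.2 - 5)/(2 - 5) × (6.2 - 8)/(2 - 8) = -0.288000
L_2(6.2) = (6.2 - (-1))/(5 - (-1)) × (6.2 - 2)/(5 - 2) × (6.2 - 8)/(5 - 8) = 1.008000
L_3(6.2) = (6.2 - (-1))/(8 - (-1)) × (6.2 - 2)/(8 - 2) × (6.2 - 5)/(8 - 5) = 0.224000

P(6.2) = 11×L_0(6.2) + (-8)×L_1(6.2) + 3×L_2(6.2) + 4×L_3(6.2)
P(6.2) = 6.840000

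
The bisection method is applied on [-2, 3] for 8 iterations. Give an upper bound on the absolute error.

Bisection error bound: |error| ≤ (b-a)/2^n
|error| ≤ (3 - (-2))/2^8 = 5/2^8
|error| ≤ 0.0195312500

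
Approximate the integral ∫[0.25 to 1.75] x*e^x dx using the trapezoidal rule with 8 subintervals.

f(x) = x*e^x
a = 0.25, b = 1.75, n = 8
h = (b - a)/n = 0.187500

Trapezoidal rule: (h/2)[f(x₀) + 2f(x₁) + 2f(x₂) + ... + f(xₙ)]

x_0 = 0.2500, f(x_0) = 0.321006, coefficient = 1
x_1 = 0.4375, f(x_1) = 0.677613, coefficient = 2
x_2 = 0.6250, f(x_2) = 1.167654, coefficient = 2
x_3 = 0.8125, f(x_3) = 1.830997, coefficient = 2
x_4 = 1.0000, f(x_4) = 2.718282, coefficient = 2
x_5 = 1.1875, f(x_5) = 3.893663, coefficient = 2
x_6 = 1.3750, f(x_6) = 5.438230, coefficient = 2
x_7 = 1.5625, f(x_7) = 7.454271, coefficient = 2
x_8 = 1.7500, f(x_8) = 10.070555, coefficient = 1

I ≈ (0.187500/2) × 56.752980 = 5.320592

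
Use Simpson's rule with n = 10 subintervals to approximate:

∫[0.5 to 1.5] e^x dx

f(x) = e^x
a = 0.5, b = 1.5, n = 10
h = (b - a)/n = 0.100000

Simpson's rule: (h/3)[f(x₀) + 4f(x₁) + 2f(x₂) + ... + f(xₙ)]

x_0 = 0.5000, f(x_0) = 1.648721, coefficient = 1
x_1 = 0.6000, f(x_1) = 1.822119, coefficient = 4
x_2 = 0.7000, f(x_2) = 2.013753, coefficient = 2
x_3 = 0.8000, f(x_3) = 2.225541, coefficient = 4
x_4 = 0.9000, f(x_4) = 2.459603, coefficient = 2
x_5 = 1.0000, f(x_5) = 2.718282, coefficient = 4
x_6 = 1.1000, f(x_6) = 3.004166, coefficient = 2
x_7 = 1.2000, f(x_7) = 3.320117, coefficient = 4
x_8 = 1.3000, f(x_8) = 3.669297, coefficient = 2
x_9 = 1.4000, f(x_9) = 4.055200, coefficient = 4
x_10 = 1.5000, f(x_10) = 4.481689, coefficient = 1

I ≈ (0.100000/3) × 84.989081 = 2.832969
Exact value: 2.832968
Error: 0.000002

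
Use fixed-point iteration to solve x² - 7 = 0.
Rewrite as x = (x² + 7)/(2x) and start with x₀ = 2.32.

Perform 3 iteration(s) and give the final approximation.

Equation: x² - 7 = 0
Fixed-point form: x = (x² + 7)/(2x)
x₀ = 2.32

x_1 = g(2.320000) = 2.668621
x_2 = g(2.668621) = 2.645849
x_3 = g(2.645849) = 2.645751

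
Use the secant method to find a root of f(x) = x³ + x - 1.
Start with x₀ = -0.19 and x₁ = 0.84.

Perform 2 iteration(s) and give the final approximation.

f(x) = x³ + x - 1
x₀ = -0.19, x₁ = 0.84

Secant formula: x_{n+1} = x_n - f(x_n)(x_n - x_{n-1})/(f(x_n) - f(x_{n-1}))

Iteration 1:
  f(-0.190000) = -1.196859
  f(0.840000) = 0.432704
  x_2 = 0.840000 - 0.432704×(0.840000 - (-0.190000))/(0.432704 - (-1.196859))
       = 0.566500
Iteration 2:
  f(0.840000) = 0.432704
  f(0.566500) = -0.251697
  x_3 = 0.566500 - (-0.251697)×(0.566500 - 0.840000)/(-0.251697 - 0.432704)
       = 0.667083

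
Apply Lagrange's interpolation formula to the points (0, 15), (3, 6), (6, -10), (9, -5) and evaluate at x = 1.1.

Lagrange interpolation formula:
P(x) = Σ yᵢ × Lᵢ(x)
where Lᵢ(x) = Π_{j≠i} (x - xⱼ)/(xᵢ - xⱼ)

L_0(1.1) = (1.1 - 3)/(0 - 3) × (1.1 - 6)/(0 - 6) × (1.1 - 9)/(0 - 9) = 0.454006
L_1(1.1) = (1.1 - 0)/(3 - 0) × (1.1 - 6)/(3 - 6) × (1.1 - 9)/(3 - 9) = 0.788537
L_2(1.1) = (1.1 - 0)/(6 - 0) × (1.1 - 3)/(6 - 3) × (1.1 - 9)/(6 - 9) = -0.305759
L_3(1.1) = (1.1 - 0)/(9 - 0) × (1.1 - 3)/(9 - 3) × (1.1 - 6)/(9 - 6) = 0.063216

P(1.1) = 15×L_0(1.1) + 6×L_1(1.1) + (-10)×L_2(1.1) + (-5)×L_3(1.1)
P(1.1) = 14.282827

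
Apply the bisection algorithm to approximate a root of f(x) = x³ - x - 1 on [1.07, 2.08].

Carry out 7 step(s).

f(x) = x³ - x - 1
Initial interval: [1.07, 2.08]

Iteration 1:
  c_1 = (1.070000 + 2.080000)/2 = 1.575000
  f(c_1) = f(1.575000) = 1.331984
  f(a) × f(c) < 0, new interval: [1.070000, 1.575000]
Iteration 2:
  c_2 = (1.070000 + 1.575000)/2 = 1.322500
  f(c_2) = f(1.322500) = -0.009439
  f(a) × f(c) ≥ 0, new interval: [1.322500, 1.575000]
Iteration 3:
  c_3 = (1.322500 + 1.575000)/2 = 1.448750
  f(c_3) = f(1.448750) = 0.591997
  f(a) × f(c) < 0, new interval: [1.322500, 1.448750]
Iteration 4:
  c_4 = (1.322500 + 1.448750)/2 = 1.385625
  f(c_4) = f(1.385625) = 0.274715
  f(a) × f(c) < 0, new interval: [1.322500, 1.385625]
Iteration 5:
  c_5 = (1.322500 + 1.385625)/2 = 1.354063
  f(c_5) = f(1.354063) = 0.128591
  f(a) × f(c) < 0, new interval: [1.322500, 1.354063]
Iteration 6:
  c_6 = (1.322500 + 1.354063)/2 = 1.338281
  f(c_6) = f(1.338281) = 0.058576
  f(a) × f(c) < 0, new interval: [1.322500, 1.338281]
Iteration 7:
  c_7 = (1.322500 + 1.338281)/2 = 1.330391
  f(c_7) = f(1.330391) = 0.024320
  f(a) × f(c) < 0, new interval: [1.322500, 1.330391]

After 7 iteration(s), the approximation is c_7 = 1.330391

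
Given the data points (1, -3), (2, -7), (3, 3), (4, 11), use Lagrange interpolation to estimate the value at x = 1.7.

Lagrange interpolation formula:
P(x) = Σ yᵢ × Lᵢ(x)
where Lᵢ(x) = Π_{j≠i} (x - xⱼ)/(xᵢ - xⱼ)

L_0(1.7) = (1.7 - 2)/(1 - 2) × (1.7 - 3)/(1 - 3) × (1.7 - 4)/(1 - 4) = 0.149500
L_1(1.7) = (1.7 - 1)/(2 - 1) × (1.7 - 3)/(2 - 3) × (1.7 - 4)/(2 - 4) = 1.046500
L_2(1.7) = (1.7 - 1)/(3 - 1) × (1.7 - 2)/(3 - 2) × (1.7 - 4)/(3 - 4) = -0.241500
L_3(1.7) = (1.7 - 1)/(4 - 1) × (1.7 - 2)/(4 - 2) × (1.7 - 3)/(4 - 3) = 0.045500

P(1.7) = (-3)×L_0(1.7) + (-7)×L_1(1.7) + 3×L_2(1.7) + 11×L_3(1.7)
P(1.7) = -7.998000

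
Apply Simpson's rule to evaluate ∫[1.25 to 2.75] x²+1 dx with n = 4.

f(x) = x²+1
a = 1.25, b = 2.75, n = 4
h = (b - a)/n = 0.375000

Simpson's rule: (h/3)[f(x₀) + 4f(x₁) + 2f(x₂) + ... + f(xₙ)]

x_0 = 1.2500, f(x_0) = 2.562500, coefficient = 1
x_1 = 1.6250, f(x_1) = 3.640625, coefficient = 4
x_2 = 2.0000, f(x_2) = 5.000000, coefficient = 2
x_3 = 2.3750, f(x_3) = 6.640625, coefficient = 4
x_4 = 2.7500, f(x_4) = 8.562500, coefficient = 1

I ≈ (0.375000/3) × 62.250000 = 7.781250
Exact value: 7.781250
Error: 0.000000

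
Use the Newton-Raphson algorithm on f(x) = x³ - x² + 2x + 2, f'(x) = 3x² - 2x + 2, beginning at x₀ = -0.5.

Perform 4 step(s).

f(x) = x³ - x² + 2x + 2
f'(x) = 3x² - 2x + 2
x₀ = -0.5

Newton-Raphson formula: x_{n+1} = x_n - f(x_n)/f'(x_n)

Iteration 1:
  f(-0.500000) = 0.625000
  f'(-0.500000) = 3.750000
  x_1 = -0.500000 - 0.625000/3.750000 = -0.666667
Iteration 2:
  f(-0.666667) = -0.074074
  f'(-0.666667) = 4.666667
  x_2 = -0.666667 - (-0.074074)/4.666667 = -0.650794
Iteration 3:
  f(-0.650794) = -0.000752
  f'(-0.650794) = 4.572184
  x_3 = -0.650794 - (-0.000752)/4.572184 = -0.650629
Iteration 4:
  f(-0.650629) = 0.000000
  f'(-0.650629) = 4.571214
  x_4 = -0.650629 - 0.000000/4.571214 = -0.650629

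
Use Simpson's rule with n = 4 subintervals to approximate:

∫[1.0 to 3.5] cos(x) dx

f(x) = cos(x)
a = 1.0, b = 3.5, n = 4
h = (b - a)/n = 0.625000

Simpson's rule: (h/3)[f(x₀) + 4f(x₁) + 2f(x₂) + ... + f(xₙ)]

x_0 = 1.0000, f(x_0) = 0.540302, coefficient = 1
x_1 = 1.6250, f(x_1) = -0.054177, coefficient = 4
x_2 = 2.2500, f(x_2) = -0.628174, coefficient = 2
x_3 = 2.8750, f(x_3) = -0.964674, coefficient = 4
x_4 = 3.5000, f(x_4) = -0.936457, coefficient = 1

I ≈ (0.625000/3) × -5.727907 = -1.193314
Exact value: -1.192254
Error: 0.001060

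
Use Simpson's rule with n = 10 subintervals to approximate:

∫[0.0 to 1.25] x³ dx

f(x) = x³
a = 0.0, b = 1.25, n = 10
h = (b - a)/n = 0.125000

Simpson's rule: (h/3)[f(x₀) + 4f(x₁) + 2f(x₂) + ... + f(xₙ)]

x_0 = 0.0000, f(x_0) = 0.000000, coefficient = 1
x_1 = 0.1250, f(x_1) = 0.001953, coefficient = 4
x_2 = 0.2500, f(x_2) = 0.015625, coefficient = 2
x_3 = 0.3750, f(x_3) = 0.052734, coefficient = 4
x_4 = 0.5000, f(x_4) = 0.125000, coefficient = 2
x_5 = 0.6250, f(x_5) = 0.244141, coefficient = 4
x_6 = 0.7500, f(x_6) = 0.421875, coefficient = 2
x_7 = 0.8750, f(x_7) = 0.669922, coefficient = 4
x_8 = 1.0000, f(x_8) = 1.000000, coefficient = 2
x_9 = 1.1250, f(x_9) = 1.423828, coefficient = 4
x_10 = 1.2500, f(x_10) = 1.953125, coefficient = 1

I ≈ (0.125000/3) × 14.648438 = 0.610352
Exact value: 0.610352
Error: 0.000000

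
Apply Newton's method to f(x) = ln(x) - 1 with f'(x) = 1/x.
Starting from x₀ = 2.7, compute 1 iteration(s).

f(x) = ln(x) - 1
f'(x) = 1/x
x₀ = 2.7

Newton-Raphson formula: x_{n+1} = x_n - f(x_n)/f'(x_n)

Iteration 1:
  f(2.700000) = -0.006748
  f'(2.700000) = 0.370370
  x_1 = 2.700000 - (-0.006748)/0.370370 = 2.718220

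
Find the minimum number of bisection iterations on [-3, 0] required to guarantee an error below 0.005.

We need (b-a)/2^n ≤ 0.005
(0 - (-3))/2^n ≤ 0.005
3/2^n ≤ 0.005
2^n ≥ 600
n ≥ log₂(600) = 9.23
n ≥ 10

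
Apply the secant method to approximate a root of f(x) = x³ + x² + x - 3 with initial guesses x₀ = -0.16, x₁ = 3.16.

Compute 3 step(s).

f(x) = x³ + x² + x - 3
x₀ = -0.16, x₁ = 3.16

Secant formula: x_{n+1} = x_n - f(x_n)(x_n - x_{n-1})/(f(x_n) - f(x_{n-1}))

Iteration 1:
  f(-0.160000) = -3.138496
  f(3.160000) = 41.700096
  x_2 = 3.160000 - 41.700096×(3.160000 - (-0.160000))/(41.700096 - (-3.138496))
       = 0.072385
Iteration 2:
  f(3.160000) = 41.700096
  f(0.072385) = -2.921996
  x_3 = 0.072385 - (-2.921996)×(0.072385 - 3.160000)/(-2.921996 - 41.700096)
       = 0.274572
Iteration 3:
  f(0.072385) = -2.921996
  f(0.274572) = -2.629339
  x_4 = 0.274572 - (-2.629339)×(0.274572 - 0.072385)/(-2.629339 - (-2.921996))
       = 2.091090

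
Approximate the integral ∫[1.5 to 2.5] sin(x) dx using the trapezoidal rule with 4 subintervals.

f(x) = sin(x)
a = 1.5, b = 2.5, n = 4
h = (b - a)/n = 0.250000

Trapezoidal rule: (h/2)[f(x₀) + 2f(x₁) + 2f(x₂) + ... + f(xₙ)]

x_0 = 1.5000, f(x_0) = 0.997495, coefficient = 1
x_1 = 1.7500, f(x_1) = 0.983986, coefficient = 2
x_2 = 2.0000, f(x_2) = 0.909297, coefficient = 2
x_3 = 2.2500, f(x_3) = 0.778073, coefficient = 2
x_4 = 2.5000, f(x_4) = 0.598472, coefficient = 1

I ≈ (0.250000/2) × 6.938680 = 0.867335
Exact value: 0.871881
Error: 0.004546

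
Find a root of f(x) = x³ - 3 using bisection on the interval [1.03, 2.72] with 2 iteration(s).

f(x) = x³ - 3
Initial interval: [1.03, 2.72]

Iteration 1:
  c_1 = (1.030000 + 2.720000)/2 = 1.875000
  f(c_1) = f(1.875000) = 3.591797
  f(a) × f(c) < 0, new interval: [1.030000, 1.875000]
Iteration 2:
  c_2 = (1.030000 + 1.875000)/2 = 1.452500
  f(c_2) = f(1.452500) = 0.064421
  f(a) × f(c) < 0, new interval: [1.030000, 1.452500]

After 2 iteration(s), the approximation is c_2 = 1.452500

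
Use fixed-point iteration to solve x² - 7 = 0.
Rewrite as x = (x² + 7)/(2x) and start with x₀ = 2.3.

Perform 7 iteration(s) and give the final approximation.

Equation: x² - 7 = 0
Fixed-point form: x = (x² + 7)/(2x)
x₀ = 2.3

x_1 = g(2.300000) = 2.671739
x_2 = g(2.671739) = 2.645878
x_3 = g(2.645878) = 2.645751
x_4 = g(2.645751) = 2.645751
x_5 = g(2.645751) = 2.645751
x_6 = g(2.645751) = 2.645751
x_7 = g(2.645751) = 2.645751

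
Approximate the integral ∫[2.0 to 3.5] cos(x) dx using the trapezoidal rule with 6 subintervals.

f(x) = cos(x)
a = 2.0, b = 3.5, n = 6
h = (b - a)/n = 0.250000

Trapezoidal rule: (h/2)[f(x₀) + 2f(x₁) + 2f(x₂) + ... + f(xₙ)]

x_0 = 2.0000, f(x_0) = -0.416147, coefficient = 1
x_1 = 2.2500, f(x_1) = -0.628174, coefficient = 2
x_2 = 2.5000, f(x_2) = -0.801144, coefficient = 2
x_3 = 2.7500, f(x_3) = -0.924302, coefficient = 2
x_4 = 3.0000, f(x_4) = -0.989992, coefficient = 2
x_5 = 3.2500, f(x_5) = -0.994130, coefficient = 2
x_6 = 3.5000, f(x_6) = -0.936457, coefficient = 1

I ≈ (0.250000/2) × -10.028087 = -1.253511
Exact value: -1.260081
Error: 0.006570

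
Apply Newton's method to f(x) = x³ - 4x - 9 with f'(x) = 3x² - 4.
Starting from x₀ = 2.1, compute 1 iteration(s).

f(x) = x³ - 4x - 9
f'(x) = 3x² - 4
x₀ = 2.1

Newton-Raphson formula: x_{n+1} = x_n - f(x_n)/f'(x_n)

Iteration 1:
  f(2.100000) = -8.139000
  f'(2.100000) = 9.230000
  x_1 = 2.100000 - (-8.139000)/9.230000 = 2.981798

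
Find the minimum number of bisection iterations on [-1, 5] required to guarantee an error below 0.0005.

We need (b-a)/2^n ≤ 0.0005
(5 - (-1))/2^n ≤ 0.0005
6/2^n ≤ 0.0005
2^n ≥ 12000
n ≥ log₂(12000) = 13.55
n ≥ 14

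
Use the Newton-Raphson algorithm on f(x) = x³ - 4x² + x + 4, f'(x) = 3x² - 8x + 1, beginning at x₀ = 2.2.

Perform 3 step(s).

f(x) = x³ - 4x² + x + 4
f'(x) = 3x² - 8x + 1
x₀ = 2.2

Newton-Raphson formula: x_{n+1} = x_n - f(x_n)/f'(x_n)

Iteration 1:
  f(2.200000) = -2.512000
  f'(2.200000) = -2.080000
  x_1 = 2.200000 - (-2.512000)/(-2.080000) = 0.992308
Iteration 2:
  f(0.992308) = 2.030710
  f'(0.992308) = -3.984438
  x_2 = 0.992308 - 2.030710/(-3.984438) = 1.501968
Iteration 3:
  f(1.501968) = -0.133362
  f'(1.501968) = -4.248020
  x_3 = 1.501968 - (-0.133362)/(-4.248020) = 1.470574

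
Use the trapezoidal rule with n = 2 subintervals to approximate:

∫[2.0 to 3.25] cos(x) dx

f(x) = cos(x)
a = 2.0, b = 3.25, n = 2
h = (b - a)/n = 0.625000

Trapezoidal rule: (h/2)[f(x₀) + 2f(x₁) + 2f(x₂) + ... + f(xₙ)]

x_0 = 2.0000, f(x_0) = -0.416147, coefficient = 1
x_1 = 2.6250, f(x_1) = -0.869507, coefficient = 2
x_2 = 3.2500, f(x_2) = -0.994130, coefficient = 1

I ≈ (0.625000/2) × -3.149291 = -0.984153
Exact value: -1.017493
Error: 0.033339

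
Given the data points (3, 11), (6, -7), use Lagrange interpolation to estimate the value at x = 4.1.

Lagrange interpolation formula:
P(x) = Σ yᵢ × Lᵢ(x)
where Lᵢ(x) = Π_{j≠i} (x - xⱼ)/(xᵢ - xⱼ)

L_0(4.1) = (4.1 - 6)/(3 - 6) = 0.633333
L_1(4.1) = (4.1 - 3)/(6 - 3) = 0.366667

P(4.1) = 11×L_0(4.1) + (-7)×L_1(4.1)
P(4.1) = 4.400000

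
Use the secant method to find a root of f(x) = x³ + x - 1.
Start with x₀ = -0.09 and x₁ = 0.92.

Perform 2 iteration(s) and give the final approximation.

f(x) = x³ + x - 1
x₀ = -0.09, x₁ = 0.92

Secant formula: x_{n+1} = x_n - f(x_n)(x_n - x_{n-1})/(f(x_n) - f(x_{n-1}))

Iteration 1:
  f(-0.090000) = -1.090729
  f(0.920000) = 0.698688
  x_2 = 0.920000 - 0.698688×(0.920000 - (-0.090000))/(0.698688 - (-1.090729))
       = 0.525640
Iteration 2:
  f(0.920000) = 0.698688
  f(0.525640) = -0.329127
  x_3 = 0.525640 - (-0.329127)×(0.525640 - 0.920000)/(-0.329127 - 0.698688)
       = 0.651922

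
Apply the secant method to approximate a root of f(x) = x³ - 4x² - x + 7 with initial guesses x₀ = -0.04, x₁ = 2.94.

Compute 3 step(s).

f(x) = x³ - 4x² - x + 7
x₀ = -0.04, x₁ = 2.94

Secant formula: x_{n+1} = x_n - f(x_n)(x_n - x_{n-1})/(f(x_n) - f(x_{n-1}))

Iteration 1:
  f(-0.040000) = 7.033536
  f(2.940000) = -5.102216
  x_2 = 2.940000 - (-5.102216)×(2.940000 - (-0.040000))/(-5.102216 - 7.033536)
       = 1.687123
Iteration 2:
  f(2.940000) = -5.102216
  f(1.687123) = -1.270460
  x_3 = 1.687123 - (-1.270460)×(1.687123 - 2.940000)/(-1.270460 - (-5.102216))
       = 1.271718
Iteration 3:
  f(1.687123) = -1.270460
  f(1.271718) = 1.315920
  x_4 = 1.271718 - 1.315920×(1.271718 - 1.687123)/(1.315920 - (-1.270460))
       = 1.483071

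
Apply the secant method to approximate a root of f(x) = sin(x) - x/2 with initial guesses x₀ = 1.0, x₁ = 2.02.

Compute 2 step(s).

f(x) = sin(x) - x/2
x₀ = 1.0, x₁ = 2.02

Secant formula: x_{n+1} = x_n - f(x_n)(x_n - x_{n-1})/(f(x_n) - f(x_{n-1}))

Iteration 1:
  f(1.000000) = 0.341471
  f(2.020000) = -0.109207
  x_2 = 2.020000 - (-0.109207)×(2.020000 - 1.000000)/(-0.109207 - 0.341471)
       = 1.772837
Iteration 2:
  f(2.020000) = -0.109207
  f(1.772837) = 0.093241
  x_3 = 1.772837 - 0.093241×(1.772837 - 2.020000)/(0.093241 - (-0.109207))
       = 1.886672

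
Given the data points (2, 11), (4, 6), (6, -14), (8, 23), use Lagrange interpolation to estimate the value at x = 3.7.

Lagrange interpolation formula:
P(x) = Σ yᵢ × Lᵢ(x)
where Lᵢ(x) = Π_{j≠i} (x - xⱼ)/(xᵢ - xⱼ)

L_0(3.7) = (3.7 - 4)/(2 - 4) × (3.7 - 6)/(2 - 6) × (3.7 - 8)/(2 - 8) = 0.061812
L_1(3.7) = (3.7 - 2)/(4 - 2) × (3.7 - 6)/(4 - 6) × (3.7 - 8)/(4 - 8) = 1.050812
L_2(3.7) = (3.7 - 2)/(6 - 2) × (3.7 - 4)/(6 - 4) × (3.7 - 8)/(6 - 8) = -0.137062
L_3(3.7) = (3.7 - 2)/(8 - 2) × (3.7 - 4)/(8 - 4) × (3.7 - 6)/(8 - 6) = 0.024437

P(3.7) = 11×L_0(3.7) + 6×L_1(3.7) + (-14)×L_2(3.7) + 23×L_3(3.7)
P(3.7) = 9.465750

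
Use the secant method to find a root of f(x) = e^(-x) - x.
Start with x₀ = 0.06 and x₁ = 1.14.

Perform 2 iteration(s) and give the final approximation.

f(x) = e^(-x) - x
x₀ = 0.06, x₁ = 1.14

Secant formula: x_{n+1} = x_n - f(x_n)(x_n - x_{n-1})/(f(x_n) - f(x_{n-1}))

Iteration 1:
  f(0.060000) = 0.881765
  f(1.140000) = -0.820181
  x_2 = 1.140000 - (-0.820181)×(1.140000 - 0.060000)/(-0.820181 - 0.881765)
       = 0.619539
Iteration 2:
  f(1.140000) = -0.820181
  f(0.619539) = -0.081347
  x_3 = 0.619539 - (-0.081347)×(0.619539 - 1.140000)/(-0.081347 - (-0.820181))
       = 0.562236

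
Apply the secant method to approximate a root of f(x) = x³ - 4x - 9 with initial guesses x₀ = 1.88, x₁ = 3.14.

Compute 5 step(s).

f(x) = x³ - 4x - 9
x₀ = 1.88, x₁ = 3.14

Secant formula: x_{n+1} = x_n - f(x_n)(x_n - x_{n-1})/(f(x_n) - f(x_{n-1}))

Iteration 1:
  f(1.880000) = -9.875328
  f(3.140000) = 9.399144
  x_2 = 3.140000 - 9.399144×(3.140000 - 1.880000)/(9.399144 - (-9.875328))
       = 2.525564
Iteration 2:
  f(3.140000) = 9.399144
  f(2.525564) = -2.993007
  x_3 = 2.525564 - (-2.993007)×(2.525564 - 3.140000)/(-2.993007 - 9.399144)
       = 2.673966
Iteration 3:
  f(2.525564) = -2.993007
  f(2.673966) = -0.576762
  x_4 = 2.673966 - (-0.576762)×(2.673966 - 2.525564)/(-0.576762 - (-2.993007))
       = 2.709389
Iteration 4:
  f(2.673966) = -0.576762
  f(2.709389) = 0.051501
  x_5 = 2.709389 - 0.051501×(2.709389 - 2.673966)/(0.051501 - (-0.576762))
       = 2.706485
Iteration 5:
  f(2.709389) = 0.051501
  f(2.706485) = -0.000764
  x_6 = 2.706485 - (-0.000764)×(2.706485 - 2.709389)/(-0.000764 - 0.051501)
       = 2.706528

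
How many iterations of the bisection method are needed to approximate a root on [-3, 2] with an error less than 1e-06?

We need (b-a)/2^n ≤ 1e-06
(2 - (-3))/2^n ≤ 1e-06
5/2^n ≤ 1e-06
2^n ≥ 5000000
n ≥ log₂(5000000) = 22.25
n ≥ 23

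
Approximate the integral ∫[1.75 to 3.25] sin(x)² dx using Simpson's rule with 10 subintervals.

f(x) = sin(x)²
a = 1.75, b = 3.25, n = 10
h = (b - a)/n = 0.150000

Simpson's rule: (h/3)[f(x₀) + 4f(x₁) + 2f(x₂) + ... + f(xₙ)]

x_0 = 1.7500, f(x_0) = 0.968228, coefficient = 1
x_1 = 1.9000, f(x_1) = 0.895484, coefficient = 4
x_2 = 2.0500, f(x_2) = 0.787412, coefficient = 2
x_3 = 2.2000, f(x_3) = 0.653666, coefficient = 4
x_4 = 2.3500, f(x_4) = 0.506194, coefficient = 2
x_5 = 2.5000, f(x_5) = 0.358169, coefficient = 4
x_6 = 2.6500, f(x_6) = 0.222813, coefficient = 2
x_7 = 2.8000, f(x_7) = 0.112217, coefficient = 4
x_8 = 2.9500, f(x_8) = 0.036261, coefficient = 2
x_9 = 3.1000, f(x_9) = 0.001729, coefficient = 4
x_10 = 3.2500, f(x_10) = 0.011706, coefficient = 1

I ≈ (0.150000/3) × 12.170355 = 0.608518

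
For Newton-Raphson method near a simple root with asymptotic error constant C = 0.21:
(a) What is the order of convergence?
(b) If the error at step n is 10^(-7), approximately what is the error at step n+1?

(a) Newton-Raphson has quadratic (order 2) convergence near simple roots.
    This means |e_{n+1}| ≈ C|e_n|².

(b) With |e_n| = 10^(-7) and C = 0.21:
    |e_{n+1}| ≈ 0.21 × (10^(-7))² = 0.21 × 10^(-14)

(a) 2 (quadratic); (b) |e_{n+1}| ≈ 2.100e-15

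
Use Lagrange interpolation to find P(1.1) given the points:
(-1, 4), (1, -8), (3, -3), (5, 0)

Lagrange interpolation formula:
P(x) = Σ yᵢ × Lᵢ(x)
where Lᵢ(x) = Π_{j≠i} (x - xⱼ)/(xᵢ - xⱼ)

L_0(1.1) = (1.1 - 1)/(-1 - 1) × (1.1 - 3)/(-1 - 3) × (1.1 - 5)/(-1 - 5) = -0.015438
L_1(1.1) = (1.1 - (-1))/(1 - (-1)) × (1.1 - 3)/(1 - 3) × (1.1 - 5)/(1 - 5) = 0.972562
L_2(1.1) = (1.1 - (-1))/(3 - (-1)) × (1.1 - 1)/(3 - 1) × (1.1 - 5)/(3 - 5) = 0.051188
L_3(1.1) = (1.1 - (-1))/(5 - (-1)) × (1.1 - 1)/(5 - 1) × (1.1 - 3)/(5 - 3) = -0.008313

P(1.1) = 4×L_0(1.1) + (-8)×L_1(1.1) + (-3)×L_2(1.1) + 0×L_3(1.1)
P(1.1) = -7.995812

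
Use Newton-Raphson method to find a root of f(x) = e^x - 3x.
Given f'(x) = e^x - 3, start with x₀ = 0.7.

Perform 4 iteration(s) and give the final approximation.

f(x) = e^x - 3x
f'(x) = e^x - 3
x₀ = 0.7

Newton-Raphson formula: x_{n+1} = x_n - f(x_n)/f'(x_n)

Iteration 1:
  f(0.700000) = -0.086247
  f'(0.700000) = -0.986247
  x_1 = 0.700000 - (-0.086247)/(-0.986247) = 0.612550
Iteration 2:
  f(0.612550) = 0.007480
  f'(0.612550) = -1.154869
  x_2 = 0.612550 - 0.007480/(-1.154869) = 0.619027
Iteration 3:
  f(0.619027) = 0.000039
  f'(0.619027) = -1.142879
  x_3 = 0.619027 - 0.000039/(-1.142879) = 0.619061
Iteration 4:
  f(0.619061) = 0.000000
  f'(0.619061) = -1.142816
  x_4 = 0.619061 - 0.000000/(-1.142816) = 0.619061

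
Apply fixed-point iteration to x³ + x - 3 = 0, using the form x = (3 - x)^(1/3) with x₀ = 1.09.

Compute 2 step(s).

Equation: x³ + x - 3 = 0
Fixed-point form: x = (3 - x)^(1/3)
x₀ = 1.09

x_1 = g(1.090000) = 1.240731
x_2 = g(1.240731) = 1.207195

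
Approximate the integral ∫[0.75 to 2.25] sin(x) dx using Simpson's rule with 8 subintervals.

f(x) = sin(x)
a = 0.75, b = 2.25, n = 8
h = (b - a)/n = 0.187500

Simpson's rule: (h/3)[f(x₀) + 4f(x₁) + 2f(x₂) + ... + f(xₙ)]

x_0 = 0.7500, f(x_0) = 0.681639, coefficient = 1
x_1 = 0.9375, f(x_1) = 0.806081, coefficient = 4
x_2 = 1.1250, f(x_2) = 0.902268, coefficient = 2
x_3 = 1.3125, f(x_3) = 0.966827, coefficient = 4
x_4 = 1.5000, f(x_4) = 0.997495, coefficient = 2
x_5 = 1.6875, f(x_5) = 0.993198, coefficient = 4
x_6 = 1.8750, f(x_6) = 0.954086, coefficient = 2
x_7 = 2.0625, f(x_7) = 0.881530, coefficient = 4
x_8 = 2.2500, f(x_8) = 0.778073, coefficient = 1

I ≈ (0.187500/3) × 21.757950 = 1.359872
Exact value: 1.359862
Error: 0.000009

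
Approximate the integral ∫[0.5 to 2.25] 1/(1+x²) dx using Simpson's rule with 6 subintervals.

f(x) = 1/(1+x²)
a = 0.5, b = 2.25, n = 6
h = (b - a)/n = 0.291667

Simpson's rule: (h/3)[f(x₀) + 4f(x₁) + 2f(x₂) + ... + f(xₙ)]

x_0 = 0.5000, f(x_0) = 0.800000, coefficient = 1
x_1 = 0.7917, f(x_1) = 0.614728, coefficient = 4
x_2 = 1.0833, f(x_2) = 0.460064, coefficient = 2
x_3 = 1.3750, f(x_3) = 0.345946, coefficient = 4
x_4 = 1.6667, f(x_4) = 0.264706, coefficient = 2
x_5 = 1.9583, f(x_5) = 0.206822, coefficient = 4
x_6 = 2.2500, f(x_6) = 0.164948, coefficient = 1

I ≈ (0.291667/3) × 7.084472 = 0.688768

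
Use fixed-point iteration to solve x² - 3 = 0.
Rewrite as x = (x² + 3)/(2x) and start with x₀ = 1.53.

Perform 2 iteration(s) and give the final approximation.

Equation: x² - 3 = 0
Fixed-point form: x = (x² + 3)/(2x)
x₀ = 1.53

x_1 = g(1.530000) = 1.745392
x_2 = g(1.745392) = 1.732102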